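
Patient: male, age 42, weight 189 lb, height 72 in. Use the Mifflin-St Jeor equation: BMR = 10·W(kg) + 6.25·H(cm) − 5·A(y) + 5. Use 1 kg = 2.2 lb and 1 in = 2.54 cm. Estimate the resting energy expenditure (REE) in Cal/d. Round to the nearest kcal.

Convert to metric: weight = 189 ÷ 2.2 = 85.9091 kg; height = 72 × 2.54 = 182.88 cm.
Mifflin-St Jeor (male): BMR = 10(85.9091) + 6.25(182.88) − 5(42) + 5 = 859.0909 + 1143 − 210 + 5 = 1797.0909 kcal/day.

1797 Cal/d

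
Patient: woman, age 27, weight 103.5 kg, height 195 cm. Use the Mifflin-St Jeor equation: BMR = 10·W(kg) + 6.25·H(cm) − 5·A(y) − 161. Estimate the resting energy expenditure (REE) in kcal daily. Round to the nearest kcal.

Mifflin-St Jeor (female): BMR = 10(103.5) + 6.25(195) − 5(27) − 161 = 1035 + 1218.75 − 135 − 161 = 1957.75 kcal/day.

1958 kcal daily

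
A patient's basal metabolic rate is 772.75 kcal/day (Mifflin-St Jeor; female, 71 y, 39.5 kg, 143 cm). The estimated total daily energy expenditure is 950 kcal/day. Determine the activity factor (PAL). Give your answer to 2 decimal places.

Activity factor = TEE ÷ BMR = 950 ÷ 772.75 = 1.229.

1.23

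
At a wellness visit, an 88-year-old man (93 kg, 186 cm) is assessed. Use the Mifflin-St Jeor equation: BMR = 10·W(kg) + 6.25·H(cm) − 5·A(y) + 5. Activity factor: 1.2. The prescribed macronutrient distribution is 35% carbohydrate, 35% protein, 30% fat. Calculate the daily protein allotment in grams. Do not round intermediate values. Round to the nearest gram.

Mifflin-St Jeor (male): BMR = 10(93) + 6.25(186) − 5(88) + 5 = 930 + 1162.5 − 440 + 5 = 1657.5 kcal/day.
TEE = 1657.5 × 1.2 = 1989 kcal/day.
Protein energy = 35% × 1989 = 696.15 kcal.
Protein = 696.15 ÷ 4 kcal/g = 174.0375 g.

174 g/day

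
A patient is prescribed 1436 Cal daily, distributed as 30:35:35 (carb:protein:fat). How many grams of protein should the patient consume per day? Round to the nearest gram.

126 g/day

Protein energy = 35% × 1436 = 502.6 kcal.
At 4 kcal/g: 502.6 ÷ 4 = 125.65 g.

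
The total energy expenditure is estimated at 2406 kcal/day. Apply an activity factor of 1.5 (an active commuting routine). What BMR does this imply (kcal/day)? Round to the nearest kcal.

1604 kcal/day

BMR = TEE ÷ activity factor = 2406 ÷ 1.5 = 1604 kcal/day.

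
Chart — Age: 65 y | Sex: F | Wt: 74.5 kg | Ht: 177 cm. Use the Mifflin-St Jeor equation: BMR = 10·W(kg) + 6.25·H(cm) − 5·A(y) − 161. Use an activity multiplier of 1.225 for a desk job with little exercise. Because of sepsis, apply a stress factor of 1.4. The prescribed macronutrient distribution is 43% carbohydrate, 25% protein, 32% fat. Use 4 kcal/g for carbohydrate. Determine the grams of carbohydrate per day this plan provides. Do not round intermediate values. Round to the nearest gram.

252 g/day

Mifflin-St Jeor (female): BMR = 10(74.5) + 6.25(177) − 5(65) − 161 = 745 + 1106.25 − 325 − 161 = 1365.25 kcal/day.
TEE = 1365.25 × 1.225 = 1672.4313 kcal/day.
With stress factor 1.4: 1672.4313 × 1.4 = 2341.4038 kcal/day.
Carbohydrate energy = 43% × 2341.4038 = 1006.8036 kcal.
Carbohydrate = 1006.8036 ÷ 4 kcal/g = 251.7009 g.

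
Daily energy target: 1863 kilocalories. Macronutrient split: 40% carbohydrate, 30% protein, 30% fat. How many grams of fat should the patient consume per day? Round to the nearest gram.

Fat energy = 30% × 1863 = 558.9 kcal.
At 9 kcal/g: 558.9 ÷ 9 = 62.1 g.

62 g/day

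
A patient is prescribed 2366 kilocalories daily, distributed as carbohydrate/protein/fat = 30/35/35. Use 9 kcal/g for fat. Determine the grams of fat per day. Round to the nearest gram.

Fat energy = 35% × 2366 = 828.1 kcal.
At 9 kcal/g: 828.1 ÷ 9 = 92.0111 g.

92 g/day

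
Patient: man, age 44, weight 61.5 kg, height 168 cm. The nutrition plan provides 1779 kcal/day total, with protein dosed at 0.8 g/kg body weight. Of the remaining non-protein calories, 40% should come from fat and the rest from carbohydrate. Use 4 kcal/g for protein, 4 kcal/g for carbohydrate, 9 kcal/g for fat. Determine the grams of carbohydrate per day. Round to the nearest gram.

237 g/day

Protein = 0.8 × 61.5 = 49.2 g → 49.2 × 4 = 196.8 kcal.
Non-protein calories = 1779 − 196.8 = 1582.2 kcal.
Fat: 40% × 1582.2 = 632.88 kcal; carbohydrate: 949.32 kcal.
Carbohydrate: 949.32 kcal ÷ 4 kcal/g = 237.33 g.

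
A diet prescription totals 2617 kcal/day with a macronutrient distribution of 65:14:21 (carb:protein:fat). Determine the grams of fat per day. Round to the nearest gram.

Fat energy = 21% × 2617 = 549.57 kcal.
At 9 kcal/g: 549.57 ÷ 9 = 61.0633 g.

61 g/day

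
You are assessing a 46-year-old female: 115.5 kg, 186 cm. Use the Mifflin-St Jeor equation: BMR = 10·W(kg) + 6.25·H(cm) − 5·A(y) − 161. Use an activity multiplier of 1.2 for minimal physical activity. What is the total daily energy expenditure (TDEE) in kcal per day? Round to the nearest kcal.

2312 kcal per day

Mifflin-St Jeor (female): BMR = 10(115.5) + 6.25(186) − 5(46) − 161 = 1155 + 1162.5 − 230 − 161 = 1926.5 kcal/day.
TEE = BMR × activity factor = 1926.5 × 1.2 = 2311.8 kcal/day.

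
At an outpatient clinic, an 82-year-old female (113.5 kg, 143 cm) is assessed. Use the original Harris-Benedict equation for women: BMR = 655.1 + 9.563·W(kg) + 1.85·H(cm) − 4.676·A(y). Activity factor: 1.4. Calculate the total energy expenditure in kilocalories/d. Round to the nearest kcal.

Harris-Benedict: BMR = 655.1 + 9.563(113.5) + 1.85(143) − 4.676(82) = 1621.6185 kcal/day.
TEE = BMR × activity factor = 1621.6185 × 1.4 = 2270.2659 kcal/day.

2270 kilocalories/d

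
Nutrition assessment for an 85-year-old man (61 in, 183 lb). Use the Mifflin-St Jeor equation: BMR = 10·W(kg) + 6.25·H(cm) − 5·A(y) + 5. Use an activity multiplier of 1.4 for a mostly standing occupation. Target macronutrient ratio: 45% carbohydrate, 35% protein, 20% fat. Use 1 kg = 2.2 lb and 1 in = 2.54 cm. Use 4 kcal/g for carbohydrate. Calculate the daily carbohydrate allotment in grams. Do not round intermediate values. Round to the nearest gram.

217 g/day

Convert to metric: weight = 183 ÷ 2.2 = 83.1818 kg; height = 61 × 2.54 = 154.94 cm.
Mifflin-St Jeor (male): BMR = 10(83.1818) + 6.25(154.94) − 5(85) + 5 = 831.8182 + 968.375 − 425 + 5 = 1380.1932 kcal/day.
TEE = 1380.1932 × 1.4 = 1932.2705 kcal/day.
Carbohydrate energy = 45% × 1932.2705 = 869.5217 kcal.
Carbohydrate = 869.5217 ÷ 4 kcal/g = 217.3804 g.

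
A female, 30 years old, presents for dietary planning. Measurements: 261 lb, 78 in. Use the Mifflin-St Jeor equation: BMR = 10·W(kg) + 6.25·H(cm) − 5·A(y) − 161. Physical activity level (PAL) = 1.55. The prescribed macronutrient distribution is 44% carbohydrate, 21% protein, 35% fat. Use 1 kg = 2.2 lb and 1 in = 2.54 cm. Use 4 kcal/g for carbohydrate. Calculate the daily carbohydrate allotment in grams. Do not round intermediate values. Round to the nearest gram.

360 g/day

Convert to metric: weight = 261 ÷ 2.2 = 118.6364 kg; height = 78 × 2.54 = 198.12 cm.
Mifflin-St Jeor (female): BMR = 10(118.6364) + 6.25(198.12) − 5(30) − 161 = 1186.3636 + 1238.25 − 150 − 161 = 2113.6136 kcal/day.
TEE = 2113.6136 × 1.55 = 3276.1011 kcal/day.
Carbohydrate energy = 44% × 3276.1011 = 1441.4845 kcal.
Carbohydrate = 1441.4845 ÷ 4 kcal/g = 360.3711 g.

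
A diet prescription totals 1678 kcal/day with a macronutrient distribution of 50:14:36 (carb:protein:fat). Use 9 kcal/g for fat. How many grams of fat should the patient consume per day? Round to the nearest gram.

Fat energy = 36% × 1678 = 604.08 kcal.
At 9 kcal/g: 604.08 ÷ 9 = 67.12 g.

67 g/day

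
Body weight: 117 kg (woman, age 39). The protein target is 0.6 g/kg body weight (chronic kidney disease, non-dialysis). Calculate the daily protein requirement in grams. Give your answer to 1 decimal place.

70.2 g/day

Protein = 0.6 g/kg × 117 kg = 70.2 g/day.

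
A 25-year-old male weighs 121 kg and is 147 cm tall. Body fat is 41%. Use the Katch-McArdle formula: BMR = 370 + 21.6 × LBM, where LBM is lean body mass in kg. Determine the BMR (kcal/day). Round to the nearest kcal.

1912 kcal/day

LBM = 121 × (1 − 0.41) = 71.39 kg. Katch-McArdle: BMR = 370 + 21.6 × 71.39 = 1912.024 kcal/day.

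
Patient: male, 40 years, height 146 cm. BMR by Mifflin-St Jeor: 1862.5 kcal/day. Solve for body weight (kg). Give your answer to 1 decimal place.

1862.5 = 10·W + 6.25(146) − 5(40) + 5
10·W = 1862.5 − 717.5 = 1145, so W = 114.5 kg.

114.5 kg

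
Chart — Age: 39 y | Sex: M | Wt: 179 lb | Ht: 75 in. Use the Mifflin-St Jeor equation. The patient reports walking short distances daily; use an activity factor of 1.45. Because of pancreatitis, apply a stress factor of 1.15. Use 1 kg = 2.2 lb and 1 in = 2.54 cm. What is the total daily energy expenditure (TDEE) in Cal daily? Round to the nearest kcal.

3025 Cal daily

Convert to metric: weight = 179 ÷ 2.2 = 81.3636 kg; height = 75 × 2.54 = 190.5 cm.
Mifflin-St Jeor (male): BMR = 10(81.3636) + 6.25(190.5) − 5(39) + 5 = 813.6364 + 1190.625 − 195 + 5 = 1814.2614 kcal/day.
TEE = BMR × activity factor = 1814.2614 × 1.45 = 2630.679 kcal/day.
Apply stress factor: 2630.679 × 1.15 = 3025.2808 kcal/day.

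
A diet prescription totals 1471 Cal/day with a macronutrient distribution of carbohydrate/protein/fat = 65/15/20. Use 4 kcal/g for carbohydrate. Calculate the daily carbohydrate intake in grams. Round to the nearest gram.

Carbohydrate energy = 65% × 1471 = 956.15 kcal.
At 4 kcal/g: 956.15 ÷ 4 = 239.0375 g.

239 g/day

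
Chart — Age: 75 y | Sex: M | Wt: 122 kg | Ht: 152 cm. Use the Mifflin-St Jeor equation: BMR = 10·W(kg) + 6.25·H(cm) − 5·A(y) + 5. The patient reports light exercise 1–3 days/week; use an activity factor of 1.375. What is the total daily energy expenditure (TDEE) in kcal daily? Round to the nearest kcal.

Mifflin-St Jeor (male): BMR = 10(122) + 6.25(152) − 5(75) + 5 = 1220 + 950 − 375 + 5 = 1800 kcal/day.
TEE = BMR × activity factor = 1800 × 1.375 = 2475 kcal/day.

2475 kcal daily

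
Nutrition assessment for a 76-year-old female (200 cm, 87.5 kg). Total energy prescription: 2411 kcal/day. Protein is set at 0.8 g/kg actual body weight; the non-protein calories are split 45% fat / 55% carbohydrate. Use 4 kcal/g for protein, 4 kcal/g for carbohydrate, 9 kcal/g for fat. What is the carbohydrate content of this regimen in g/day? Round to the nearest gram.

Protein = 0.8 × 87.5 = 70 g → 70 × 4 = 280 kcal.
Non-protein calories = 2411 − 280 = 2131 kcal.
Fat: 45% × 2131 = 958.95 kcal; carbohydrate: 1172.05 kcal.
Carbohydrate: 1172.05 kcal ÷ 4 kcal/g = 293.0125 g.

293 g/day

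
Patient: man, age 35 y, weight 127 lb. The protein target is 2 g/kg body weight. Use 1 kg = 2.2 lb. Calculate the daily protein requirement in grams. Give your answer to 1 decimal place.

Weight in kg = 127 ÷ 2.2 = 57.7273 kg.
Protein = 2 g/kg × 57.7273 kg = 115.4545 g/day.

115.5 g/day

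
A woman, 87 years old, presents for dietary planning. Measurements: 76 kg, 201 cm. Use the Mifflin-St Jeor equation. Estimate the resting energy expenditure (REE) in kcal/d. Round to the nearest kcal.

1420 kcal/d

Mifflin-St Jeor (female): BMR = 10(76) + 6.25(201) − 5(87) − 161 = 760 + 1256.25 − 435 − 161 = 1420.25 kcal/day.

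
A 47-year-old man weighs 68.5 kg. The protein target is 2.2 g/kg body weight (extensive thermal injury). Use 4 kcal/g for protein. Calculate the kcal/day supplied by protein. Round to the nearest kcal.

Protein = 2.2 g/kg × 68.5 kg = 150.7 g/day.
Protein energy = 150.7 g × 4 kcal/g = 602.8 kcal/day.

603 kcal/day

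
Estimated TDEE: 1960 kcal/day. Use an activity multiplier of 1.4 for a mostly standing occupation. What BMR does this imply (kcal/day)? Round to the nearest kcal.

BMR = TEE ÷ activity factor = 1960 ÷ 1.4 = 1400 kcal/day.

1400 kcal/day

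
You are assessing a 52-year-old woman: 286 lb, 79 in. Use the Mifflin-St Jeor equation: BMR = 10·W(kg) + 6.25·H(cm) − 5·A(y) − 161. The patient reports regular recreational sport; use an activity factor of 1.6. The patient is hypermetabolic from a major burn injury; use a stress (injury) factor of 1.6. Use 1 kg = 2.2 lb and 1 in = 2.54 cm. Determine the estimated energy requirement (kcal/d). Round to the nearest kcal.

5461 kcal/d

Convert to metric: weight = 286 ÷ 2.2 = 130 kg; height = 79 × 2.54 = 200.66 cm.
Mifflin-St Jeor (female): BMR = 10(130) + 6.25(200.66) − 5(52) − 161 = 1300 + 1254.125 − 260 − 161 = 2133.125 kcal/day.
TEE = BMR × activity factor = 2133.125 × 1.6 = 3413 kcal/day.
Apply stress factor: 3413 × 1.6 = 5460.8 kcal/day.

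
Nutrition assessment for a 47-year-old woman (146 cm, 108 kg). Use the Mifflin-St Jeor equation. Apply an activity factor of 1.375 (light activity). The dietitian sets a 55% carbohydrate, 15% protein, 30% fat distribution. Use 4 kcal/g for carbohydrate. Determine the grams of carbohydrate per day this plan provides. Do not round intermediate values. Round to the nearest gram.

302 g/day

Mifflin-St Jeor (female): BMR = 10(108) + 6.25(146) − 5(47) − 161 = 1080 + 912.5 − 235 − 161 = 1596.5 kcal/day.
TEE = 1596.5 × 1.375 = 2195.1875 kcal/day.
Carbohydrate energy = 55% × 2195.1875 = 1207.3531 kcal.
Carbohydrate = 1207.3531 ÷ 4 kcal/g = 301.8383 g.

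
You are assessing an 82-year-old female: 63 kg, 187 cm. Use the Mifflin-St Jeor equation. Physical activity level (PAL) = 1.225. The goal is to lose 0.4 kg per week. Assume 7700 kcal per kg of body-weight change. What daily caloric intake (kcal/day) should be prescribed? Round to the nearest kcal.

Mifflin-St Jeor (female): BMR = 10(63) + 6.25(187) − 5(82) − 161 = 630 + 1168.75 − 410 − 161 = 1227.75 kcal/day.
TEE = 1227.75 × 1.225 = 1503.9938 kcal/day.
Required daily deficit = 0.4 × 7700 ÷ 7 = 440 kcal/day.
Target intake = 1503.9938 − 440 = 1063.9938 kcal/day.

1064 kcal/day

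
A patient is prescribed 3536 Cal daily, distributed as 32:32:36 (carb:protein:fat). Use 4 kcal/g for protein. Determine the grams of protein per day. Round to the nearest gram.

Protein energy = 32% × 3536 = 1131.52 kcal.
At 4 kcal/g: 1131.52 ÷ 4 = 282.88 g.

283 g/day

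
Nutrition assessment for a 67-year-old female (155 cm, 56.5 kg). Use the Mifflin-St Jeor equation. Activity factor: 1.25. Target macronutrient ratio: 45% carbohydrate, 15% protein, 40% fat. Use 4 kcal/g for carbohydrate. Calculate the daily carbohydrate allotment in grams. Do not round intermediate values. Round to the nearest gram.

146 g/day

Mifflin-St Jeor (female): BMR = 10(56.5) + 6.25(155) − 5(67) − 161 = 565 + 968.75 − 335 − 161 = 1037.75 kcal/day.
TEE = 1037.75 × 1.25 = 1297.1875 kcal/day.
Carbohydrate energy = 45% × 1297.1875 = 583.7344 kcal.
Carbohydrate = 583.7344 ÷ 4 kcal/g = 145.9336 g.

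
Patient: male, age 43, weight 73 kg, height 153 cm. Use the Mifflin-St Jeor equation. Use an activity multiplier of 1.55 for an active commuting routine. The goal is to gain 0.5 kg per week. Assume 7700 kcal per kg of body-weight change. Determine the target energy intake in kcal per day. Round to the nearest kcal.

Mifflin-St Jeor (male): BMR = 10(73) + 6.25(153) − 5(43) + 5 = 730 + 956.25 − 215 + 5 = 1476.25 kcal/day.
TEE = 1476.25 × 1.55 = 2288.1875 kcal/day.
Required daily surplus = 0.5 × 7700 ÷ 7 = 550 kcal/day.
Target intake = 2288.1875 + 550 = 2838.1875 kcal/day.

2838 kcal per day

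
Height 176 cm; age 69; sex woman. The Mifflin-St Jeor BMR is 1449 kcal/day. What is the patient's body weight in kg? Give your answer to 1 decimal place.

1449 = 10·W + 6.25(176) − 5(69) − 161
10·W = 1449 − 594 = 855, so W = 85.5 kg.

85.5 kg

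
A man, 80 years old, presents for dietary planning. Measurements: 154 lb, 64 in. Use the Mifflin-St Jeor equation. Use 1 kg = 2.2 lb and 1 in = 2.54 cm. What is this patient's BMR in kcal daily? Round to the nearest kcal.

Convert to metric: weight = 154 ÷ 2.2 = 70 kg; height = 64 × 2.54 = 162.56 cm.
Mifflin-St Jeor (male): BMR = 10(70) + 6.25(162.56) − 5(80) + 5 = 700 + 1016 − 400 + 5 = 1321 kcal/day.

1321 kcal daily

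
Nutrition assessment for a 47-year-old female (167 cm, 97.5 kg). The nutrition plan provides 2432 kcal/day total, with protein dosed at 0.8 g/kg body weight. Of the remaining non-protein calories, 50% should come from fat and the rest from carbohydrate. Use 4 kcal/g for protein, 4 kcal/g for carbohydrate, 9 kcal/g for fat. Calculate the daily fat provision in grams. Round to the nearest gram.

Protein = 0.8 × 97.5 = 78 g → 78 × 4 = 312 kcal.
Non-protein calories = 2432 − 312 = 2120 kcal.
Fat: 50% × 2120 = 1060 kcal; carbohydrate: 1060 kcal.
Fat: 1060 kcal ÷ 9 kcal/g = 117.7778 g.

118 g/day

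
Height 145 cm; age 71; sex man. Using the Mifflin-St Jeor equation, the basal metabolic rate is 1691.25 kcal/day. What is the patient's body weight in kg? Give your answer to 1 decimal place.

1691.25 = 10·W + 6.25(145) − 5(71) + 5
10·W = 1691.25 − 556.25 = 1135, so W = 113.5 kg.

113.5 kg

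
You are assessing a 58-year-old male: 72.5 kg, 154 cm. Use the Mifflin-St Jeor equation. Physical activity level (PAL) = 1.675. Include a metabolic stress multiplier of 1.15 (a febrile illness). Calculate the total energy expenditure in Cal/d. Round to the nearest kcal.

Mifflin-St Jeor (male): BMR = 10(72.5) + 6.25(154) − 5(58) + 5 = 725 + 962.5 − 290 + 5 = 1402.5 kcal/day.
TEE = BMR × activity factor = 1402.5 × 1.675 = 2349.1875 kcal/day.
Apply stress factor: 2349.1875 × 1.15 = 2701.5656 kcal/day.

2702 Cal/d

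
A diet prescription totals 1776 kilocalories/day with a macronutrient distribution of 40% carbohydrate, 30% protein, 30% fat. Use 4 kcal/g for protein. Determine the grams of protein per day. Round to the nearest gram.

Protein energy = 30% × 1776 = 532.8 kcal.
At 4 kcal/g: 532.8 ÷ 4 = 133.2 g.

133 g/day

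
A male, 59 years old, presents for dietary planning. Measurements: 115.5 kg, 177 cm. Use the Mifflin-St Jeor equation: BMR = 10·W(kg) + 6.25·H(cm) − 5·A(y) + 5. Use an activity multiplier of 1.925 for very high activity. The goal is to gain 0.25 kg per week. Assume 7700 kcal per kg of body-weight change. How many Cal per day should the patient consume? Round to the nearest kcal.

Mifflin-St Jeor (male): BMR = 10(115.5) + 6.25(177) − 5(59) + 5 = 1155 + 1106.25 − 295 + 5 = 1971.25 kcal/day.
TEE = 1971.25 × 1.925 = 3794.6563 kcal/day.
Required daily surplus = 0.25 × 7700 ÷ 7 = 275 kcal/day.
Target intake = 3794.6563 + 275 = 4069.6563 kcal/day.

4070 Cal per day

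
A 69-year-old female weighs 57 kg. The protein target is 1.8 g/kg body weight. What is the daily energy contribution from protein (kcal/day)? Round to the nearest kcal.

410 kcal/day

Protein = 1.8 g/kg × 57 kg = 102.6 g/day.
Protein energy = 102.6 g × 4 kcal/g = 410.4 kcal/day.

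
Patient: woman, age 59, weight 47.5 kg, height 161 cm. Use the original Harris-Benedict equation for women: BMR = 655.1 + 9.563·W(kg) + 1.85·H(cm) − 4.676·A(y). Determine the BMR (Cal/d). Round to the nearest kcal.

1131 Cal/d

Harris-Benedict: BMR = 655.1 + 9.563(47.5) + 1.85(161) − 4.676(59) = 1131.3085 kcal/day.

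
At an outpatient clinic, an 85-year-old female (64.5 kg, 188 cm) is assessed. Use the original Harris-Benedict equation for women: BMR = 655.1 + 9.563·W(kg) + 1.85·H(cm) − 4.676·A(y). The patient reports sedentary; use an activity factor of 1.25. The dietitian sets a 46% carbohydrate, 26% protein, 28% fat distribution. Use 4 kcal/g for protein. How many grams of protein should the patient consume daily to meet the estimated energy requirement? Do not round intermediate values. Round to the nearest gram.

Harris-Benedict: BMR = 655.1 + 9.563(64.5) + 1.85(188) − 4.676(85) = 1222.2535 kcal/day.
TEE = 1222.2535 × 1.25 = 1527.8169 kcal/day.
Protein energy = 26% × 1527.8169 = 397.2324 kcal.
Protein = 397.2324 ÷ 4 kcal/g = 99.3081 g.

99 g/day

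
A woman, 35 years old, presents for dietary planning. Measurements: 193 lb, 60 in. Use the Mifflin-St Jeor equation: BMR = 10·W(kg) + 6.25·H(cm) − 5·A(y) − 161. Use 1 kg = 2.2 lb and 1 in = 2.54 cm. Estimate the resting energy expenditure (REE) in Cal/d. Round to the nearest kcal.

1494 Cal/d

Convert to metric: weight = 193 ÷ 2.2 = 87.7273 kg; height = 60 × 2.54 = 152.4 cm.
Mifflin-St Jeor (female): BMR = 10(87.7273) + 6.25(152.4) − 5(35) − 161 = 877.2727 + 952.5 − 175 − 161 = 1493.7727 kcal/day.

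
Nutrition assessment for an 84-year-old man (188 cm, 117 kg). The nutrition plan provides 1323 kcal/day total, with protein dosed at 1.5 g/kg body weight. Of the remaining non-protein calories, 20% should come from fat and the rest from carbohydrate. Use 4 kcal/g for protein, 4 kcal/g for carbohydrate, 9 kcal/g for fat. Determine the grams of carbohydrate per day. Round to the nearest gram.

Protein = 1.5 × 117 = 175.5 g → 175.5 × 4 = 702 kcal.
Non-protein calories = 1323 − 702 = 621 kcal.
Fat: 20% × 621 = 124.2 kcal; carbohydrate: 496.8 kcal.
Carbohydrate: 496.8 kcal ÷ 4 kcal/g = 124.2 g.

124 g/day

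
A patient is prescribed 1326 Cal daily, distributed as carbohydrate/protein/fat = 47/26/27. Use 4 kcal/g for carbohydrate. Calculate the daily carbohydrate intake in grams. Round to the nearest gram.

156 g/day

Carbohydrate energy = 47% × 1326 = 623.22 kcal.
At 4 kcal/g: 623.22 ÷ 4 = 155.805 g.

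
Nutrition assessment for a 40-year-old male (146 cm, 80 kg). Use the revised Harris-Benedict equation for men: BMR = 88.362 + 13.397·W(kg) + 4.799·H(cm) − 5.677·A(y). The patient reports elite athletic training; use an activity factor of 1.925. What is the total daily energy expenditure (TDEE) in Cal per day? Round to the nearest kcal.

3145 Cal per day

Harris-Benedict: BMR = 88.362 + 13.397(80) + 4.799(146) − 5.677(40) = 1633.696 kcal/day.
TEE = BMR × activity factor = 1633.696 × 1.925 = 3144.8648 kcal/day.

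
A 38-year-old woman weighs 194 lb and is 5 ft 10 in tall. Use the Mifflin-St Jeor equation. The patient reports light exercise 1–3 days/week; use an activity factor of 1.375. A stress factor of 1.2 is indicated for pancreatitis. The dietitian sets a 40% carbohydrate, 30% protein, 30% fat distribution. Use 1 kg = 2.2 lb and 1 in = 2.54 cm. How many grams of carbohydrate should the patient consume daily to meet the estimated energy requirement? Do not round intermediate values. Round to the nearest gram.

Convert to metric: weight = 194 ÷ 2.2 = 88.1818 kg; height = (5×12 + 10) × 2.54 = 70 × 2.54 = 177.8 cm.
Mifflin-St Jeor (female): BMR = 10(88.1818) + 6.25(177.8) − 5(38) − 161 = 881.8182 + 1111.25 − 190 − 161 = 1642.0682 kcal/day.
TEE = 1642.0682 × 1.375 = 2257.8438 kcal/day.
With stress factor 1.2: 2257.8438 × 1.2 = 2709.4125 kcal/day.
Carbohydrate energy = 40% × 2709.4125 = 1083.765 kcal.
Carbohydrate = 1083.765 ÷ 4 kcal/g = 270.9413 g.

271 g/day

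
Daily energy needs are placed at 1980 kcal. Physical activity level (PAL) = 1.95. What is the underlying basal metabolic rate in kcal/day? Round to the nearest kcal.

1015 kcal/day

BMR = TEE ÷ activity factor = 1980 ÷ 1.95 = 1015.3846 kcal/day.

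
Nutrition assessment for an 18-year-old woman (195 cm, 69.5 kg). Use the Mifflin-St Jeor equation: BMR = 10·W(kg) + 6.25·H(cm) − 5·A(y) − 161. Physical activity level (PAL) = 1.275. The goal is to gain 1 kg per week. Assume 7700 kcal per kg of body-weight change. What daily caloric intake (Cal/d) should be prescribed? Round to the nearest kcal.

Mifflin-St Jeor (female): BMR = 10(69.5) + 6.25(195) − 5(18) − 161 = 695 + 1218.75 − 90 − 161 = 1662.75 kcal/day.
TEE = 1662.75 × 1.275 = 2120.0063 kcal/day.
Required daily surplus = 1 × 7700 ÷ 7 = 1100 kcal/day.
Target intake = 2120.0063 + 1100 = 3220.0063 kcal/day.

3220 Cal/d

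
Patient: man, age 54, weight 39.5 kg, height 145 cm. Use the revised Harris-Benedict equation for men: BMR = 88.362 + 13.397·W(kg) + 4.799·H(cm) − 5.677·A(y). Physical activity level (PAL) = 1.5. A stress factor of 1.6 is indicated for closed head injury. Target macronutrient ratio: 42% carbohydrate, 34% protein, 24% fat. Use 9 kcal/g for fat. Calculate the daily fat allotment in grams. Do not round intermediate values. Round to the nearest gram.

Harris-Benedict: BMR = 88.362 + 13.397(39.5) + 4.799(145) − 5.677(54) = 1006.8405 kcal/day.
TEE = 1006.8405 × 1.5 = 1510.2608 kcal/day.
With stress factor 1.6: 1510.2608 × 1.6 = 2416.4172 kcal/day.
Fat energy = 24% × 2416.4172 = 579.9401 kcal.
Fat = 579.9401 ÷ 9 kcal/g = 64.4378 g.

64 g/day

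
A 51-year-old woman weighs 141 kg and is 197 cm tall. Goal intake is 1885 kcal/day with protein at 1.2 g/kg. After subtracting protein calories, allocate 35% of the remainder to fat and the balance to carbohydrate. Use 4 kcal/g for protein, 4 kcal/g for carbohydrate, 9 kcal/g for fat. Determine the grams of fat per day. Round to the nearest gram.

47 g/day

Protein = 1.2 × 141 = 169.2 g → 169.2 × 4 = 676.8 kcal.
Non-protein calories = 1885 − 676.8 = 1208.2 kcal.
Fat: 35% × 1208.2 = 422.87 kcal; carbohydrate: 785.33 kcal.
Fat: 422.87 kcal ÷ 9 kcal/g = 46.9856 g.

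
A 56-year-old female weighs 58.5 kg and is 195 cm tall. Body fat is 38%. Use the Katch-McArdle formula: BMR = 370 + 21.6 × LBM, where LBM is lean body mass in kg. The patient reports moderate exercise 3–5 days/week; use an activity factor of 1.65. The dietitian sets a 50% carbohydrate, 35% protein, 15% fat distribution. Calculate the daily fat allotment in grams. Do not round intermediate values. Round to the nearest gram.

LBM = 58.5 × (1 − 0.38) = 36.27 kg. Katch-McArdle: BMR = 370 + 21.6 × 36.27 = 1153.432 kcal/day.
TEE = 1153.432 × 1.65 = 1903.1628 kcal/day.
Fat energy = 15% × 1903.1628 = 285.4744 kcal.
Fat = 285.4744 ÷ 9 kcal/g = 31.7194 g.

32 g/day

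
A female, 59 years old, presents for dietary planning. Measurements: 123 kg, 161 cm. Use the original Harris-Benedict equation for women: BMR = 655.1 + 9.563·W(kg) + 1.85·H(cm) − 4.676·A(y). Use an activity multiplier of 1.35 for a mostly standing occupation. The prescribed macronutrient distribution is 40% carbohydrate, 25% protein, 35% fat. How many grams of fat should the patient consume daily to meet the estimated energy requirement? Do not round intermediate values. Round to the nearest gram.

Harris-Benedict: BMR = 655.1 + 9.563(123) + 1.85(161) − 4.676(59) = 1853.315 kcal/day.
TEE = 1853.315 × 1.35 = 2501.9753 kcal/day.
Fat energy = 35% × 2501.9753 = 875.6913 kcal.
Fat = 875.6913 ÷ 9 kcal/g = 97.299 g.

97 g/day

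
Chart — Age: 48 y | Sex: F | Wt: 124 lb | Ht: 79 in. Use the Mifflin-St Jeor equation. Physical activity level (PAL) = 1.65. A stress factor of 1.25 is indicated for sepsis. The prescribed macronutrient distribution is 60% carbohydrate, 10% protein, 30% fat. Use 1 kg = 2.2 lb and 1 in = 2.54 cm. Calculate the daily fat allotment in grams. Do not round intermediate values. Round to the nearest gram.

Convert to metric: weight = 124 ÷ 2.2 = 56.3636 kg; height = 79 × 2.54 = 200.66 cm.
Mifflin-St Jeor (female): BMR = 10(56.3636) + 6.25(200.66) − 5(48) − 161 = 563.6364 + 1254.125 − 240 − 161 = 1416.7614 kcal/day.
TEE = 1416.7614 × 1.65 = 2337.6563 kcal/day.
With stress factor 1.25: 2337.6563 × 1.25 = 2922.0703 kcal/day.
Fat energy = 30% × 2922.0703 = 876.6211 kcal.
Fat = 876.6211 ÷ 9 kcal/g = 97.4023 g.

97 g/day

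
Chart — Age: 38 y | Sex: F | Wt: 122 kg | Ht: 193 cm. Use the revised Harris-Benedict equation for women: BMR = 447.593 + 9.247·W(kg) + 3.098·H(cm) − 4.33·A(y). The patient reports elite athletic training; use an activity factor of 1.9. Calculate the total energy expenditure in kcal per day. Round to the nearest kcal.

3817 kcal per day

Harris-Benedict: BMR = 447.593 + 9.247(122) + 3.098(193) − 4.33(38) = 2009.101 kcal/day.
TEE = BMR × activity factor = 2009.101 × 1.9 = 3817.2919 kcal/day.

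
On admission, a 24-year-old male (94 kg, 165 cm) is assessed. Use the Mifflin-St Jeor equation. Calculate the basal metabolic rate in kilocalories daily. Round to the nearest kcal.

Mifflin-St Jeor (male): BMR = 10(94) + 6.25(165) − 5(24) + 5 = 940 + 1031.25 − 120 + 5 = 1856.25 kcal/day.

1856 kilocalories daily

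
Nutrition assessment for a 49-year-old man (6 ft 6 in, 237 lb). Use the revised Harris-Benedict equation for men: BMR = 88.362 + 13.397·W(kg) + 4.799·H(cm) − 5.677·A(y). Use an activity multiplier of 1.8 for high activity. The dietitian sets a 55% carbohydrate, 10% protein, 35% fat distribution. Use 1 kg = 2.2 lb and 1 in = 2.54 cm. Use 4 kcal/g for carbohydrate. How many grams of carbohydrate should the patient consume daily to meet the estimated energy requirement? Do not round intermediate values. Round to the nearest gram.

Convert to metric: weight = 237 ÷ 2.2 = 107.7273 kg; height = (6×12 + 6) × 2.54 = 78 × 2.54 = 198.12 cm.
Harris-Benedict: BMR = 88.362 + 13.397(107.7273) + 4.799(198.12) − 5.677(49) = 2204.1892 kcal/day.
TEE = 2204.1892 × 1.8 = 3967.5405 kcal/day.
Carbohydrate energy = 55% × 3967.5405 = 2182.1473 kcal.
Carbohydrate = 2182.1473 ÷ 4 kcal/g = 545.5368 g.

546 g/day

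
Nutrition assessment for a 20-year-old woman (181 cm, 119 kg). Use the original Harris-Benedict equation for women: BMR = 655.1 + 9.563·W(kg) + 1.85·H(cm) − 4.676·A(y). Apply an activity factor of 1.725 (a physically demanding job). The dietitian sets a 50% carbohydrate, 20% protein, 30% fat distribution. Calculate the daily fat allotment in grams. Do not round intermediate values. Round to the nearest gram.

Harris-Benedict: BMR = 655.1 + 9.563(119) + 1.85(181) − 4.676(20) = 2034.427 kcal/day.
TEE = 2034.427 × 1.725 = 3509.3866 kcal/day.
Fat energy = 30% × 3509.3866 = 1052.816 kcal.
Fat = 1052.816 ÷ 9 kcal/g = 116.9796 g.

117 g/day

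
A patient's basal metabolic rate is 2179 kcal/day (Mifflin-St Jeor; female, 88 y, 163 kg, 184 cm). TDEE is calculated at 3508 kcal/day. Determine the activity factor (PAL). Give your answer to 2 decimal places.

1.61

Activity factor = TEE ÷ BMR = 3508 ÷ 2179 = 1.61.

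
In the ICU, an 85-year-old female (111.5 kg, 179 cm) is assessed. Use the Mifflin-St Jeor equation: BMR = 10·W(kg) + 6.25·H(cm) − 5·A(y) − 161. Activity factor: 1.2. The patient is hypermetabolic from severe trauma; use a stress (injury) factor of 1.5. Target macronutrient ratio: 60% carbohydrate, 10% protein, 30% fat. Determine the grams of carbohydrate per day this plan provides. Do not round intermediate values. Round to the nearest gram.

Mifflin-St Jeor (female): BMR = 10(111.5) + 6.25(179) − 5(85) − 161 = 1115 + 1118.75 − 425 − 161 = 1647.75 kcal/day.
TEE = 1647.75 × 1.2 = 1977.3 kcal/day.
With stress factor 1.5: 1977.3 × 1.5 = 2965.95 kcal/day.
Carbohydrate energy = 60% × 2965.95 = 1779.57 kcal.
Carbohydrate = 1779.57 ÷ 4 kcal/g = 444.8925 g.

445 g/day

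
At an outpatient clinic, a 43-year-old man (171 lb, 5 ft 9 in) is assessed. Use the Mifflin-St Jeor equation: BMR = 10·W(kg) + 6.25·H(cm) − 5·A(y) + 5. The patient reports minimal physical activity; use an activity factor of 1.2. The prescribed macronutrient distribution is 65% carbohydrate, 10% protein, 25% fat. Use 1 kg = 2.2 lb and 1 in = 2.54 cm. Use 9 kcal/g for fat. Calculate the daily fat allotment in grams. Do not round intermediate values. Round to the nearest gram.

Convert to metric: weight = 171 ÷ 2.2 = 77.7273 kg; height = (5×12 + 9) × 2.54 = 69 × 2.54 = 175.26 cm.
Mifflin-St Jeor (male): BMR = 10(77.7273) + 6.25(175.26) − 5(43) + 5 = 777.2727 + 1095.375 − 215 + 5 = 1662.6477 kcal/day.
TEE = 1662.6477 × 1.2 = 1995.1773 kcal/day.
Fat energy = 25% × 1995.1773 = 498.7943 kcal.
Fat = 498.7943 ÷ 9 kcal/g = 55.4216 g.

55 g/day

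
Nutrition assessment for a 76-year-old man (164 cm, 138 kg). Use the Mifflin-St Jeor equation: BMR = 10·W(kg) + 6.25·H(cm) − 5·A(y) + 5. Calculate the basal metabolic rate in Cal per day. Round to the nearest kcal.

2030 Cal per day

Mifflin-St Jeor (male): BMR = 10(138) + 6.25(164) − 5(76) + 5 = 1380 + 1025 − 380 + 5 = 2030 kcal/day.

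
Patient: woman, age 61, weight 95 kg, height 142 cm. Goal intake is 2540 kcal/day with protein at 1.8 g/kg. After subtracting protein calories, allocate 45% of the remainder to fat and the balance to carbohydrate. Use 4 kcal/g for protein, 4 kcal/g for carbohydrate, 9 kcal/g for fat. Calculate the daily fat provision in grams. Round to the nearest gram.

Protein = 1.8 × 95 = 171 g → 171 × 4 = 684 kcal.
Non-protein calories = 2540 − 684 = 1856 kcal.
Fat: 45% × 1856 = 835.2 kcal; carbohydrate: 1020.8 kcal.
Fat: 835.2 kcal ÷ 9 kcal/g = 92.8 g.

93 g/day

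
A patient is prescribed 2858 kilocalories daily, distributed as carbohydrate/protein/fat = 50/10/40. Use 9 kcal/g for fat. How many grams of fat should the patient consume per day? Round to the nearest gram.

127 g/day

Fat energy = 40% × 2858 = 1143.2 kcal.
At 9 kcal/g: 1143.2 ÷ 9 = 127.0222 g.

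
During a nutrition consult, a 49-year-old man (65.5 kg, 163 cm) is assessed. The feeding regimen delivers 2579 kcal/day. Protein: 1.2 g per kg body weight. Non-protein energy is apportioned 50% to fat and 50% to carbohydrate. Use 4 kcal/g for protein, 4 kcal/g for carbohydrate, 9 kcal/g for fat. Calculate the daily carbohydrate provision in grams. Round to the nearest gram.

283 g/day

Protein = 1.2 × 65.5 = 78.6 g → 78.6 × 4 = 314.4 kcal.
Non-protein calories = 2579 − 314.4 = 2264.6 kcal.
Fat: 50% × 2264.6 = 1132.3 kcal; carbohydrate: 1132.3 kcal.
Carbohydrate: 1132.3 kcal ÷ 4 kcal/g = 283.075 g.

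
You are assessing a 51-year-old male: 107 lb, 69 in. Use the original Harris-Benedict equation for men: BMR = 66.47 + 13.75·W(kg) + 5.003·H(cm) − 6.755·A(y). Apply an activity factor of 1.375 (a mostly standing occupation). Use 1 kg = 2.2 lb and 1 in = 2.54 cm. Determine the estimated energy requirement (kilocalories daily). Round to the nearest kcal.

1743 kilocalories daily

Convert to metric: weight = 107 ÷ 2.2 = 48.6364 kg; height = 69 × 2.54 = 175.26 cm.
Harris-Benedict: BMR = 66.47 + 13.75(48.6364) + 5.003(175.26) − 6.755(51) = 1267.5408 kcal/day.
TEE = BMR × activity factor = 1267.5408 × 1.375 = 1742.8686 kcal/day.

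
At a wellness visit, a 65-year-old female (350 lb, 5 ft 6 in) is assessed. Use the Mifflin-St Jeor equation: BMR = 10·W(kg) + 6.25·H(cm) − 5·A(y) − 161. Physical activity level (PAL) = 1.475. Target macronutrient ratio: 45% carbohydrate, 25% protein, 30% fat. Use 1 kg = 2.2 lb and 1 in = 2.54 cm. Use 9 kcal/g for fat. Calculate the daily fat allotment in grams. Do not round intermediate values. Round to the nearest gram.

106 g/day

Convert to metric: weight = 350 ÷ 2.2 = 159.0909 kg; height = (5×12 + 6) × 2.54 = 66 × 2.54 = 167.64 cm.
Mifflin-St Jeor (female): BMR = 10(159.0909) + 6.25(167.64) − 5(65) − 161 = 1590.9091 + 1047.75 − 325 − 161 = 2152.6591 kcal/day.
TEE = 2152.6591 × 1.475 = 3175.1722 kcal/day.
Fat energy = 30% × 3175.1722 = 952.5516 kcal.
Fat = 952.5516 ÷ 9 kcal/g = 105.8391 g.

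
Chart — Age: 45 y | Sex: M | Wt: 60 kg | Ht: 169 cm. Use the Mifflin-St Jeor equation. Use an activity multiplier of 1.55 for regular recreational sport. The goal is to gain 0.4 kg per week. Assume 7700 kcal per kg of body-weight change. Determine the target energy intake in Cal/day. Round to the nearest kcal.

2666 Cal/day

Mifflin-St Jeor (male): BMR = 10(60) + 6.25(169) − 5(45) + 5 = 600 + 1056.25 − 225 + 5 = 1436.25 kcal/day.
TEE = 1436.25 × 1.55 = 2226.1875 kcal/day.
Required daily surplus = 0.4 × 7700 ÷ 7 = 440 kcal/day.
Target intake = 2226.1875 + 440 = 2666.1875 kcal/day.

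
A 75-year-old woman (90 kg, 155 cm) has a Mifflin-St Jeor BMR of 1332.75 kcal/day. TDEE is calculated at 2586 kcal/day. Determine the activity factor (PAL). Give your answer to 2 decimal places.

1.94

Activity factor = TEE ÷ BMR = 2586 ÷ 1332.75 = 1.94.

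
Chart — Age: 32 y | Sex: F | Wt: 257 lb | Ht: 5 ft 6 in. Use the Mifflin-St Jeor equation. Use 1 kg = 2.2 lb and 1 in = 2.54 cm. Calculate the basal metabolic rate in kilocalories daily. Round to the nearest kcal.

Convert to metric: weight = 257 ÷ 2.2 = 116.8182 kg; height = (5×12 + 6) × 2.54 = 66 × 2.54 = 167.64 cm.
Mifflin-St Jeor (female): BMR = 10(116.8182) + 6.25(167.64) − 5(32) − 161 = 1168.1818 + 1047.75 − 160 − 161 = 1894.9318 kcal/day.

1895 kilocalories daily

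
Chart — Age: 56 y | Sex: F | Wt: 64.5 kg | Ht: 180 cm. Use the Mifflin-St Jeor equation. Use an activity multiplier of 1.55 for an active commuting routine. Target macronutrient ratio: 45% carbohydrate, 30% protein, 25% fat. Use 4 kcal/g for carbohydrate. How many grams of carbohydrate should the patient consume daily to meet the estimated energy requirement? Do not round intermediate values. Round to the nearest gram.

232 g/day

Mifflin-St Jeor (female): BMR = 10(64.5) + 6.25(180) − 5(56) − 161 = 645 + 1125 − 280 − 161 = 1329 kcal/day.
TEE = 1329 × 1.55 = 2059.95 kcal/day.
Carbohydrate energy = 45% × 2059.95 = 926.9775 kcal.
Carbohydrate = 926.9775 ÷ 4 kcal/g = 231.7444 g.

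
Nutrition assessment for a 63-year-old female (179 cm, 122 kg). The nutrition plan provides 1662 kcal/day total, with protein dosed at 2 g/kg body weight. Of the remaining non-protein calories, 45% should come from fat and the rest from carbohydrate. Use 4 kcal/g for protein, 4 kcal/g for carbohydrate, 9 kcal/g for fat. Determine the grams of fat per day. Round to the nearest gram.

34 g/day

Protein = 2 × 122 = 244 g → 244 × 4 = 976 kcal.
Non-protein calories = 1662 − 976 = 686 kcal.
Fat: 45% × 686 = 308.7 kcal; carbohydrate: 377.3 kcal.
Fat: 308.7 kcal ÷ 9 kcal/g = 34.3 g.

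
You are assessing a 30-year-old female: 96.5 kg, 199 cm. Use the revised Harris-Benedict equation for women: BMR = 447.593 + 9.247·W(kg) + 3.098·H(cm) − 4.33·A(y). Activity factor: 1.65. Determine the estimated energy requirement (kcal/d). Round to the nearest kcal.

Harris-Benedict: BMR = 447.593 + 9.247(96.5) + 3.098(199) − 4.33(30) = 1826.5305 kcal/day.
TEE = BMR × activity factor = 1826.5305 × 1.65 = 3013.7753 kcal/day.

3014 kcal/d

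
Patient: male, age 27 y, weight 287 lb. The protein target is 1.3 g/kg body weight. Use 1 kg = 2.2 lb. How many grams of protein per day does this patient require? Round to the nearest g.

170 g/day

Weight in kg = 287 ÷ 2.2 = 130.4545 kg.
Protein = 1.3 g/kg × 130.4545 kg = 169.5909 g/day.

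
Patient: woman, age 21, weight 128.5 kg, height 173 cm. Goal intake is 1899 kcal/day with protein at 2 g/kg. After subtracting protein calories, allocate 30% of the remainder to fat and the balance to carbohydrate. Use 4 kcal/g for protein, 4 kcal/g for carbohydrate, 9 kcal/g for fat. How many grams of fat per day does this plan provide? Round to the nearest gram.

Protein = 2 × 128.5 = 257 g → 257 × 4 = 1028 kcal.
Non-protein calories = 1899 − 1028 = 871 kcal.
Fat: 30% × 871 = 261.3 kcal; carbohydrate: 609.7 kcal.
Fat: 261.3 kcal ÷ 9 kcal/g = 29.0333 g.

29 g/day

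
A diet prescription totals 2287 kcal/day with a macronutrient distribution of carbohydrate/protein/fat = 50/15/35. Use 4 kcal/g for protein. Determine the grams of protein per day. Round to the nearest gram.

86 g/day

Protein energy = 15% × 2287 = 343.05 kcal.
At 4 kcal/g: 343.05 ÷ 4 = 85.7625 g.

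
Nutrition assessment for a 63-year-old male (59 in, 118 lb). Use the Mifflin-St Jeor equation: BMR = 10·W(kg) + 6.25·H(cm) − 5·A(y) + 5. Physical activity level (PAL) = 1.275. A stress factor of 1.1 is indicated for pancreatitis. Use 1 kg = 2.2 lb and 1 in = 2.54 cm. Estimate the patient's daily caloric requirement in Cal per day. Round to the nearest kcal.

1631 Cal per day

Convert to metric: weight = 118 ÷ 2.2 = 53.6364 kg; height = 59 × 2.54 = 149.86 cm.
Mifflin-St Jeor (male): BMR = 10(53.6364) + 6.25(149.86) − 5(63) + 5 = 536.3636 + 936.625 − 315 + 5 = 1162.9886 kcal/day.
TEE = BMR × activity factor = 1162.9886 × 1.275 = 1482.8105 kcal/day.
Apply stress factor: 1482.8105 × 1.1 = 1631.0916 kcal/day.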